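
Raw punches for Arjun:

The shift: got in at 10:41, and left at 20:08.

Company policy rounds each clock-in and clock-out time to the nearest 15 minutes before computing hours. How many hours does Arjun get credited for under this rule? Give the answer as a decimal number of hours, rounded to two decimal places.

The shift: in 10:41→10:45, out 20:08→20:15; 9 h 30 min

9.50 hours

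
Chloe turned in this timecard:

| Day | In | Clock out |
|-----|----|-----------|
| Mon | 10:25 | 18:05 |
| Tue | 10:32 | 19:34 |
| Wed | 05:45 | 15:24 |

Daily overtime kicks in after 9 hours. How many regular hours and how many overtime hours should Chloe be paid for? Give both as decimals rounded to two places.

Regular 25.67 hours, overtime 0.68 hours

Mon: 10:25–18:05 = 7 h 40 min
Tue: 10:32–19:34 = 9 h 2 min
Wed: 05:45–15:24 = 9 h 39 min
Mon reg 7 h 40 min / OT 0 h 0 min; Tue reg 9 h 0 min / OT 0 h 2 min; Wed reg 9 h 0 min / OT 0 h 39 min.
Totals: regular 25 h 40 min, overtime 0 h 41 min.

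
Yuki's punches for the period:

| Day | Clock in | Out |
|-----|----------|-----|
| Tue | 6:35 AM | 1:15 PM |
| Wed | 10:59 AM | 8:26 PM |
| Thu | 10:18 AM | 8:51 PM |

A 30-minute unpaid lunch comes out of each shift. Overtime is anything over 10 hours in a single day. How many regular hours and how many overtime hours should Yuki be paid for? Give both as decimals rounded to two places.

Regular 25.12 hours, overtime 0.05 hours

Tue: 6:35 AM–1:15 PM = 6 h 40 min; less 30 min break → 6 h 10 min
Wed: 10:59 AM–8:26 PM = 9 h 27 min; less 30 min break → 8 h 57 min
Thu: 10:18 AM–8:51 PM = 10 h 33 min; less 30 min break → 10 h 3 min
Tue reg 6 h 10 min / OT 0 h 0 min; Wed reg 8 h 57 min / OT 0 h 0 min; Thu reg 10 h 0 min / OT 0 h 3 min.
Totals: regular 25 h 7 min, overtime 0 h 3 min.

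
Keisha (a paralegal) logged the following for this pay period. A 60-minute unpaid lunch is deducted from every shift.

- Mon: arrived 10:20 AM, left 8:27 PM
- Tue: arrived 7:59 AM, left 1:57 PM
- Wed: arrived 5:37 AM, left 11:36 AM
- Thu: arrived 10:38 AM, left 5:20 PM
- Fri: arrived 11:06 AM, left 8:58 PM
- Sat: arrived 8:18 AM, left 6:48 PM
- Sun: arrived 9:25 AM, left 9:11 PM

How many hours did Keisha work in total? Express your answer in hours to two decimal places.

53.90 hours

Mon: 10:20 AM–8:27 PM = 10 h 7 min; less 60 min break → 9 h 7 min
Tue: 7:59 AM–1:57 PM = 5 h 58 min; less 60 min break → 4 h 58 min
Wed: 5:37 AM–11:36 AM = 5 h 59 min; less 60 min break → 4 h 59 min
Thu: 10:38 AM–5:20 PM = 6 h 42 min; less 60 min break → 5 h 42 min
Fri: 11:06 AM–8:58 PM = 9 h 52 min; less 60 min break → 8 h 52 min
Sat: 8:18 AM–6:48 PM = 10 h 30 min; less 60 min break → 9 h 30 min
Sun: 9:25 AM–9:11 PM = 11 h 46 min; less 60 min break → 10 h 46 min
Total: 9 h 7 min + 4 h 58 min + 4 h 59 min + 5 h 42 min + 8 h 52 min + 9 h 30 min + 10 h 46 min = 53 h 54 min.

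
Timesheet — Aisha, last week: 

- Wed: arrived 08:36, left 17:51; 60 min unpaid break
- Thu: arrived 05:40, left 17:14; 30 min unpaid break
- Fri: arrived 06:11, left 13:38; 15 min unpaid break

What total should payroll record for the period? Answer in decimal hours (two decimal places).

26.52 hours

Wed: 08:36–17:51 = 9 h 15 min; less 60 min break → 8 h 15 min
Thu: 05:40–17:14 = 11 h 34 min; less 30 min break → 11 h 4 min
Fri: 06:11–13:38 = 7 h 27 min; less 15 min break → 7 h 12 min
Total: 8 h 15 min + 11 h 4 min + 7 h 12 min = 26 h 31 min.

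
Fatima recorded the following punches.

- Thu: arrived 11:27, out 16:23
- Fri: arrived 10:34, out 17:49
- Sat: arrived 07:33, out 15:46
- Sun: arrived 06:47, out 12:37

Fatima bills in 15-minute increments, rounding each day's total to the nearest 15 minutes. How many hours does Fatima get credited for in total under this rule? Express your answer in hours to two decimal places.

26.25 hours

Thu: 11:27–16:23 = 4 h 56 min → rounds to 5 h 0 min
Fri: 10:34–17:49 = 7 h 15 min → rounds to 7 h 15 min
Sat: 07:33–15:46 = 8 h 13 min → rounds to 8 h 15 min
Sun: 06:47–12:37 = 5 h 50 min → rounds to 5 h 45 min
Total credited: 26 h 15 min.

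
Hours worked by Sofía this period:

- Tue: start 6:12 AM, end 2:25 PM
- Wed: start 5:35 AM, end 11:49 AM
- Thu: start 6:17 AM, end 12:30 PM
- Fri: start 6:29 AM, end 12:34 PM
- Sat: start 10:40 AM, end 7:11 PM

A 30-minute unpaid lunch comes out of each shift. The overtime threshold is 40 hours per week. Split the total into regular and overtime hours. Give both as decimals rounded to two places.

Tue: 6:12 AM–2:25 PM = 8 h 13 min; less 30 min break → 7 h 43 min
Wed: 5:35 AM–11:49 AM = 6 h 14 min; less 30 min break → 5 h 44 min
Thu: 6:17 AM–12:30 PM = 6 h 13 min; less 30 min break → 5 h 43 min
Fri: 6:29 AM–12:34 PM = 6 h 5 min; less 30 min break → 5 h 35 min
Sat: 10:40 AM–7:11 PM = 8 h 31 min; less 30 min break → 8 h 1 min
Total worked: 32 h 46 min = 32.77 h.
Threshold 40 h → overtime 0 h 0 min, regular 32 h 46 min.

Regular 32.77 hours, overtime 0.00 hours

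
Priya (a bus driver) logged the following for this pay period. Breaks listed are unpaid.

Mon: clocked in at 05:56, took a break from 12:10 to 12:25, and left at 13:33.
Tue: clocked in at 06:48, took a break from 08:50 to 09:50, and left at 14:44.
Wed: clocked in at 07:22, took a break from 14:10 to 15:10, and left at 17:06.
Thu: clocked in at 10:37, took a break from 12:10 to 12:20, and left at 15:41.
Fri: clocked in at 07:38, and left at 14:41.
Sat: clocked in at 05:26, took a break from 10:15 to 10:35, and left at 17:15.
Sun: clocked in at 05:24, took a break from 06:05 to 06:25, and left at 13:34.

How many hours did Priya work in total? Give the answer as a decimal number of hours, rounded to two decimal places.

54.30 hours

Mon: 05:56–13:33 = 7 h 37 min; less 15 min break → 7 h 22 min
Tue: 06:48–14:44 = 7 h 56 min; less 60 min break → 6 h 56 min
Wed: 07:22–17:06 = 9 h 44 min; less 60 min break → 8 h 44 min
Thu: 10:37–15:41 = 5 h 4 min; less 10 min break → 4 h 54 min
Fri: 07:38–14:41 = 7 h 3 min
Sat: 05:26–17:15 = 11 h 49 min; less 20 min break → 11 h 29 min
Sun: 05:24–13:34 = 8 h 10 min; less 20 min break → 7 h 50 min
Total: 7 h 22 min + 6 h 56 min + 8 h 44 min + 4 h 54 min + 7 h 3 min + 11 h 29 min + 7 h 50 min = 54 h 18 min.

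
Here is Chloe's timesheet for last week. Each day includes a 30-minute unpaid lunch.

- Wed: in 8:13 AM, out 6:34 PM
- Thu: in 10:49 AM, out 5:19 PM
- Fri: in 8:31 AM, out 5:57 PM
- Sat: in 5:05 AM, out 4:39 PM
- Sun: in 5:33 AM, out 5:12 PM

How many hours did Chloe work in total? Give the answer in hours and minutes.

Wed: 8:13 AM–6:34 PM = 10 h 21 min; less 30 min break → 9 h 51 min
Thu: 10:49 AM–5:19 PM = 6 h 30 min; less 30 min break → 6 h 0 min
Fri: 8:31 AM–5:57 PM = 9 h 26 min; less 30 min break → 8 h 56 min
Sat: 5:05 AM–4:39 PM = 11 h 34 min; less 30 min break → 11 h 4 min
Sun: 5:33 AM–5:12 PM = 11 h 39 min; less 30 min break → 11 h 9 min
Total: 9 h 51 min + 6 h 0 min + 8 h 56 min + 11 h 4 min + 11 h 9 min = 47 h 0 min.

47 h 0 min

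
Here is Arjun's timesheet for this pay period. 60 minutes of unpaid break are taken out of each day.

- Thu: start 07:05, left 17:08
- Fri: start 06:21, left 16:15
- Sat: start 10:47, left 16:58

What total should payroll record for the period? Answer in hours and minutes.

23 h 8 min

Thu: 07:05–17:08 = 10 h 3 min; less 60 min break → 9 h 3 min
Fri: 06:21–16:15 = 9 h 54 min; less 60 min break → 8 h 54 min
Sat: 10:47–16:58 = 6 h 11 min; less 60 min break → 5 h 11 min
Total: 9 h 3 min + 8 h 54 min + 5 h 11 min = 23 h 8 min.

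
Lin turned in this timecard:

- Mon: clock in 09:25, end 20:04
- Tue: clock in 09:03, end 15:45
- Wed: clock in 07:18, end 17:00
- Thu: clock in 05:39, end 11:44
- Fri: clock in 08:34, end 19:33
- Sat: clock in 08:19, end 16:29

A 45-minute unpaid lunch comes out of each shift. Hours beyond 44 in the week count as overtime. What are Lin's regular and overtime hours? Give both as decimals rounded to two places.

Regular 44.00 hours, overtime 3.78 hours

Mon: 09:25–20:04 = 10 h 39 min; less 45 min break → 9 h 54 min
Tue: 09:03–15:45 = 6 h 42 min; less 45 min break → 5 h 57 min
Wed: 07:18–17:00 = 9 h 42 min; less 45 min break → 8 h 57 min
Thu: 05:39–11:44 = 6 h 5 min; less 45 min break → 5 h 20 min
Fri: 08:34–19:33 = 10 h 59 min; less 45 min break → 10 h 14 min
Sat: 08:19–16:29 = 8 h 10 min; less 45 min break → 7 h 25 min
Total worked: 47 h 47 min = 47.78 h.
Threshold 44 h → overtime 3 h 47 min, regular 44 h 0 min.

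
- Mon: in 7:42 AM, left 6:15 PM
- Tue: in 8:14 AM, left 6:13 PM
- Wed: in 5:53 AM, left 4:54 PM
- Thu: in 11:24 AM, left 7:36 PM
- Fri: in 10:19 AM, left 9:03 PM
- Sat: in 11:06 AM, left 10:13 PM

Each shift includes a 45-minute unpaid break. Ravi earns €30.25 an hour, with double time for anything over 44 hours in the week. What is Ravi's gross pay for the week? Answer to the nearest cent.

Mon: 7:42 AM–6:15 PM = 10 h 33 min; less 45 min break → 9 h 48 min
Tue: 8:14 AM–6:13 PM = 9 h 59 min; less 45 min break → 9 h 14 min
Wed: 5:53 AM–4:54 PM = 11 h 1 min; less 45 min break → 10 h 16 min
Thu: 11:24 AM–7:36 PM = 8 h 12 min; less 45 min break → 7 h 27 min
Fri: 10:19 AM–9:03 PM = 10 h 44 min; less 45 min break → 9 h 59 min
Sat: 11:06 AM–10:13 PM = 11 h 7 min; less 45 min break → 10 h 22 min
Total worked: 57 h 6 min = 3426 min.
Regular 44 h 0 min = 2640 min at €30.25/h; overtime 13 h 6 min = 786 min at €60.50/h.
Pay = (2640 × €30.25 + 786 × €60.50) ÷ 60 = €2123.55.

€2123.55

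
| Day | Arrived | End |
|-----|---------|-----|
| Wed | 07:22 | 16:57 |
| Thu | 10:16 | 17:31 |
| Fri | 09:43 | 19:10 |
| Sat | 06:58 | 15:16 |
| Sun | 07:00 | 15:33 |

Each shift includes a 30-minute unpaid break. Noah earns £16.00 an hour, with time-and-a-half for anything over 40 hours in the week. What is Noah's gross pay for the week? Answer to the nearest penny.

£655.20

Wed: 07:22–16:57 = 9 h 35 min; less 30 min break → 9 h 5 min
Thu: 10:16–17:31 = 7 h 15 min; less 30 min break → 6 h 45 min
Fri: 09:43–19:10 = 9 h 27 min; less 30 min break → 8 h 57 min
Sat: 06:58–15:16 = 8 h 18 min; less 30 min break → 7 h 48 min
Sun: 07:00–15:33 = 8 h 33 min; less 30 min break → 8 h 3 min
Total worked: 40 h 38 min = 2438 min.
Regular 40 h 0 min = 2400 min at £16.00/h; overtime 0 h 38 min = 38 min at £24.00/h.
Pay = (2400 × £16.00 + 38 × £24.00) ÷ 60 = £655.20.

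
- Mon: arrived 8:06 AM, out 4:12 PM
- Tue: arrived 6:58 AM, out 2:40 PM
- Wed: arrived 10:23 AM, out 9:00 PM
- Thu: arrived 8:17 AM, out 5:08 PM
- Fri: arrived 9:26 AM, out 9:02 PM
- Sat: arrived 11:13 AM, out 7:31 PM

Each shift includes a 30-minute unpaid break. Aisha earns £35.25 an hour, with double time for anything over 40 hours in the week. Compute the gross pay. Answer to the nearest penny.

£2267.75

Mon: 8:06 AM–4:12 PM = 8 h 6 min; less 30 min break → 7 h 36 min
Tue: 6:58 AM–2:40 PM = 7 h 42 min; less 30 min break → 7 h 12 min
Wed: 10:23 AM–9:00 PM = 10 h 37 min; less 30 min break → 10 h 7 min
Thu: 8:17 AM–5:08 PM = 8 h 51 min; less 30 min break → 8 h 21 min
Fri: 9:26 AM–9:02 PM = 11 h 36 min; less 30 min break → 11 h 6 min
Sat: 11:13 AM–7:31 PM = 8 h 18 min; less 30 min break → 7 h 48 min
Total worked: 52 h 10 min = 3130 min.
Regular 40 h 0 min = 2400 min at £35.25/h; overtime 12 h 10 min = 730 min at £70.50/h.
Pay = (2400 × £35.25 + 730 × £70.50) ÷ 60 = £2267.75.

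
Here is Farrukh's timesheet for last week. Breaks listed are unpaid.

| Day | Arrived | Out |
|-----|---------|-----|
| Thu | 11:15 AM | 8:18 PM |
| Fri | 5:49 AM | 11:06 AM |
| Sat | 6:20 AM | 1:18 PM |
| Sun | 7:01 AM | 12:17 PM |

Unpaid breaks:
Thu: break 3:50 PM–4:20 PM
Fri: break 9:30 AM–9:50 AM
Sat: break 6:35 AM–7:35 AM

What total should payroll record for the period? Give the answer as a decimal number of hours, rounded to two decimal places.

24.73 hours

Thu: 11:15 AM–8:18 PM = 9 h 3 min; less 30 min break → 8 h 33 min
Fri: 5:49 AM–11:06 AM = 5 h 17 min; less 20 min break → 4 h 57 min
Sat: 6:20 AM–1:18 PM = 6 h 58 min; less 60 min break → 5 h 58 min
Sun: 7:01 AM–12:17 PM = 5 h 16 min
Total: 8 h 33 min + 4 h 57 min + 5 h 58 min + 5 h 16 min = 24 h 44 min.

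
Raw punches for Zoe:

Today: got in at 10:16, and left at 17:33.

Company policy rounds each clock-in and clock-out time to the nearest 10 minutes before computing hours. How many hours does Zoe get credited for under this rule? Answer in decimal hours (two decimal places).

Today: in 10:16→10:20, out 17:33→17:30; 7 h 10 min

7.17 hours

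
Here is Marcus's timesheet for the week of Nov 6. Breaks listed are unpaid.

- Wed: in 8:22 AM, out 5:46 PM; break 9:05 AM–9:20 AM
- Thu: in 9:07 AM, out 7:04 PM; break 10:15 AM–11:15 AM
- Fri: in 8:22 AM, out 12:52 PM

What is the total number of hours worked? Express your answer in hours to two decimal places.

Wed: 8:22 AM–5:46 PM = 9 h 24 min; less 15 min break → 9 h 9 min
Thu: 9:07 AM–7:04 PM = 9 h 57 min; less 60 min break → 8 h 57 min
Fri: 8:22 AM–12:52 PM = 4 h 30 min
Total: 9 h 9 min + 8 h 57 min + 4 h 30 min = 22 h 36 min.

22.60 hours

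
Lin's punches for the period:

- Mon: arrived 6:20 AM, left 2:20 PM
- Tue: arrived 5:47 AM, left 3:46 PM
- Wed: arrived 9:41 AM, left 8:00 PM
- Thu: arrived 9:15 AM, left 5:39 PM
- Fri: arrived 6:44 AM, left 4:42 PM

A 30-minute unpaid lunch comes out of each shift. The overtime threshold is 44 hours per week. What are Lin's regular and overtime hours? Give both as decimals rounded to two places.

Regular 44.00 hours, overtime 0.17 hours

Mon: 6:20 AM–2:20 PM = 8 h 0 min; less 30 min break → 7 h 30 min
Tue: 5:47 AM–3:46 PM = 9 h 59 min; less 30 min break → 9 h 29 min
Wed: 9:41 AM–8:00 PM = 10 h 19 min; less 30 min break → 9 h 49 min
Thu: 9:15 AM–5:39 PM = 8 h 24 min; less 30 min break → 7 h 54 min
Fri: 6:44 AM–4:42 PM = 9 h 58 min; less 30 min break → 9 h 28 min
Total worked: 44 h 10 min = 44.17 h.
Threshold 44 h → overtime 0 h 10 min, regular 44 h 0 min.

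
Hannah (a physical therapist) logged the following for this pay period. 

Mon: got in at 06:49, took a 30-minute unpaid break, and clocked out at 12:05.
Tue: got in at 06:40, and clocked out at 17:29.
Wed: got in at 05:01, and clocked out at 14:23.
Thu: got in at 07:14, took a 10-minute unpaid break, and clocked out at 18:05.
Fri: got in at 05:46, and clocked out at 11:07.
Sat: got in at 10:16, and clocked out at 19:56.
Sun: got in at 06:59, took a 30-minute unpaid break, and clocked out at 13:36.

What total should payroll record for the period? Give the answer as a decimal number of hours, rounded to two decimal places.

56.77 hours

Mon: 06:49–12:05 = 5 h 16 min; less 30 min break → 4 h 46 min
Tue: 06:40–17:29 = 10 h 49 min
Wed: 05:01–14:23 = 9 h 22 min
Thu: 07:14–18:05 = 10 h 51 min; less 10 min break → 10 h 41 min
Fri: 05:46–11:07 = 5 h 21 min
Sat: 10:16–19:56 = 9 h 40 min
Sun: 06:59–13:36 = 6 h 37 min; less 30 min break → 6 h 7 min
Total: 4 h 46 min + 10 h 49 min + 9 h 22 min + 10 h 41 min + 5 h 21 min + 9 h 40 min + 6 h 7 min = 56 h 46 min.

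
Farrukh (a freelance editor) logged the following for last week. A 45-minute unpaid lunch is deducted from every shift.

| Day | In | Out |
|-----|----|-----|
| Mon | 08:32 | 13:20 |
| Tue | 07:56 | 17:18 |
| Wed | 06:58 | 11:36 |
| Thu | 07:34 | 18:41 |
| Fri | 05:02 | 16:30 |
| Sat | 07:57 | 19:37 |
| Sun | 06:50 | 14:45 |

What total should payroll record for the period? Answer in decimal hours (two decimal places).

Mon: 08:32–13:20 = 4 h 48 min; less 45 min break → 4 h 3 min
Tue: 07:56–17:18 = 9 h 22 min; less 45 min break → 8 h 37 min
Wed: 06:58–11:36 = 4 h 38 min; less 45 min break → 3 h 53 min
Thu: 07:34–18:41 = 11 h 7 min; less 45 min break → 10 h 22 min
Fri: 05:02–16:30 = 11 h 28 min; less 45 min break → 10 h 43 min
Sat: 07:57–19:37 = 11 h 40 min; less 45 min break → 10 h 55 min
Sun: 06:50–14:45 = 7 h 55 min; less 45 min break → 7 h 10 min
Total: 4 h 3 min + 8 h 37 min + 3 h 53 min + 10 h 22 min + 10 h 43 min + 10 h 55 min + 7 h 10 min = 55 h 43 min.

55.72 hours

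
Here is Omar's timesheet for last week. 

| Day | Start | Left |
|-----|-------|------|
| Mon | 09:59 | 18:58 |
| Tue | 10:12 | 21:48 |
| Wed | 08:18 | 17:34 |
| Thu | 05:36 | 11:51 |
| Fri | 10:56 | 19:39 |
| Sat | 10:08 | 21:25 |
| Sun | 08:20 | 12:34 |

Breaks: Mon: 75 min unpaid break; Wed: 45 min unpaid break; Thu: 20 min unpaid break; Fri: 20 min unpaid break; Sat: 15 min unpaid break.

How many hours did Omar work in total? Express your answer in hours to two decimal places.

Mon: 09:59–18:58 = 8 h 59 min; less 75 min break → 7 h 44 min
Tue: 10:12–21:48 = 11 h 36 min
Wed: 08:18–17:34 = 9 h 16 min; less 45 min break → 8 h 31 min
Thu: 05:36–11:51 = 6 h 15 min; less 20 min break → 5 h 55 min
Fri: 10:56–19:39 = 8 h 43 min; less 20 min break → 8 h 23 min
Sat: 10:08–21:25 = 11 h 17 min; less 15 min break → 11 h 2 min
Sun: 08:20–12:34 = 4 h 14 min
Total: 7 h 44 min + 11 h 36 min + 8 h 31 min + 5 h 55 min + 8 h 23 min + 11 h 2 min + 4 h 14 min = 57 h 25 min.

57.42 hours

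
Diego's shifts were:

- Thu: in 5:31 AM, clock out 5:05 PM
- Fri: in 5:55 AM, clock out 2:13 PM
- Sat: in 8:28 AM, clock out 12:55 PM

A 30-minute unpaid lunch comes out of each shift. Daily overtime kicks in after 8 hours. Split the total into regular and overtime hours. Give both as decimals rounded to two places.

Regular 19.75 hours, overtime 3.07 hours

Thu: 5:31 AM–5:05 PM = 11 h 34 min; less 30 min break → 11 h 4 min
Fri: 5:55 AM–2:13 PM = 8 h 18 min; less 30 min break → 7 h 48 min
Sat: 8:28 AM–12:55 PM = 4 h 27 min; less 30 min break → 3 h 57 min
Thu reg 8 h 0 min / OT 3 h 4 min; Fri reg 7 h 48 min / OT 0 h 0 min; Sat reg 3 h 57 min / OT 0 h 0 min.
Totals: regular 19 h 45 min, overtime 3 h 4 min.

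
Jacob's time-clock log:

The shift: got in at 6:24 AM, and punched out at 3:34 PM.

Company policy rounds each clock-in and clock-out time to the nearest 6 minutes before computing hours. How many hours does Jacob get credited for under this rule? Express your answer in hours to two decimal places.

9.20 hours

The shift: in 6:24 AM→6:24 AM, out 3:34 PM→3:36 PM; 9 h 12 min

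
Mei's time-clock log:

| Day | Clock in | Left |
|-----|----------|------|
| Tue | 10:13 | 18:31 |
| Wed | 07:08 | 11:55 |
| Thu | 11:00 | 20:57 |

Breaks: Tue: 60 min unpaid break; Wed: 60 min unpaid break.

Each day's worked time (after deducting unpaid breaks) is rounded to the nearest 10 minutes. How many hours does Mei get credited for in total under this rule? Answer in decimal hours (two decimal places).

21.17 hours

Tue: 10:13–18:31 = 8 h 18 min − 60 min = 7 h 18 min → rounds to 7 h 20 min
Wed: 07:08–11:55 = 4 h 47 min − 60 min = 3 h 47 min → rounds to 3 h 50 min
Thu: 11:00–20:57 = 9 h 57 min → rounds to 10 h 0 min
Total credited: 21 h 10 min.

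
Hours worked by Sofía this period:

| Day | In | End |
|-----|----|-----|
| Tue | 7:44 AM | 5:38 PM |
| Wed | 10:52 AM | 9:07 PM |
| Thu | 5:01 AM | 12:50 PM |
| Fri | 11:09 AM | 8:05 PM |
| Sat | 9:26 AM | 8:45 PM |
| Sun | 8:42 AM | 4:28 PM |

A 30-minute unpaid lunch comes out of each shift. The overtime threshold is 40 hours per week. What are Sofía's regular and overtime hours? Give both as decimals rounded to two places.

Tue: 7:44 AM–5:38 PM = 9 h 54 min; less 30 min break → 9 h 24 min
Wed: 10:52 AM–9:07 PM = 10 h 15 min; less 30 min break → 9 h 45 min
Thu: 5:01 AM–12:50 PM = 7 h 49 min; less 30 min break → 7 h 19 min
Fri: 11:09 AM–8:05 PM = 8 h 56 min; less 30 min break → 8 h 26 min
Sat: 9:26 AM–8:45 PM = 11 h 19 min; less 30 min break → 10 h 49 min
Sun: 8:42 AM–4:28 PM = 7 h 46 min; less 30 min break → 7 h 16 min
Total worked: 52 h 59 min = 52.98 h.
Threshold 40 h → overtime 12 h 59 min, regular 40 h 0 min.

Regular 40.00 hours, overtime 12.98 hours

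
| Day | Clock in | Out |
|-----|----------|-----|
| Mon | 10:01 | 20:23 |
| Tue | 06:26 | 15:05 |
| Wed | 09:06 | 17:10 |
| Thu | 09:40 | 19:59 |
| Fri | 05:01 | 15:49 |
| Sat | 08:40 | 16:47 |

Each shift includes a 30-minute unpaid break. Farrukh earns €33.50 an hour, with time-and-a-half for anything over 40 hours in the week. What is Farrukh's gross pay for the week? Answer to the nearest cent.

Mon: 10:01–20:23 = 10 h 22 min; less 30 min break → 9 h 52 min
Tue: 06:26–15:05 = 8 h 39 min; less 30 min break → 8 h 9 min
Wed: 09:06–17:10 = 8 h 4 min; less 30 min break → 7 h 34 min
Thu: 09:40–19:59 = 10 h 19 min; less 30 min break → 9 h 49 min
Fri: 05:01–15:49 = 10 h 48 min; less 30 min break → 10 h 18 min
Sat: 08:40–16:47 = 8 h 7 min; less 30 min break → 7 h 37 min
Total worked: 53 h 19 min = 3199 min.
Regular 40 h 0 min = 2400 min at €33.50/h; overtime 13 h 19 min = 799 min at €50.25/h.
Pay = (2400 × €33.50 + 799 × €50.25) ÷ 60 = €2009.16.

€2009.16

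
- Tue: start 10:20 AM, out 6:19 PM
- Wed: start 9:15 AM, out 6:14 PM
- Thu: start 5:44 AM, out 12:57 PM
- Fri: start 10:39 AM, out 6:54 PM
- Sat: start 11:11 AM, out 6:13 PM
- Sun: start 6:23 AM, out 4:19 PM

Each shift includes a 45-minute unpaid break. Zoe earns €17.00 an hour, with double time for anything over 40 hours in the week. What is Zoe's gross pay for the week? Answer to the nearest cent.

Tue: 10:20 AM–6:19 PM = 7 h 59 min; less 45 min break → 7 h 14 min
Wed: 9:15 AM–6:14 PM = 8 h 59 min; less 45 min break → 8 h 14 min
Thu: 5:44 AM–12:57 PM = 7 h 13 min; less 45 min break → 6 h 28 min
Fri: 10:39 AM–6:54 PM = 8 h 15 min; less 45 min break → 7 h 30 min
Sat: 11:11 AM–6:13 PM = 7 h 2 min; less 45 min break → 6 h 17 min
Sun: 6:23 AM–4:19 PM = 9 h 56 min; less 45 min break → 9 h 11 min
Total worked: 44 h 54 min = 2694 min.
Regular 40 h 0 min = 2400 min at €17.00/h; overtime 4 h 54 min = 294 min at €34.00/h.
Pay = (2400 × €17.00 + 294 × €34.00) ÷ 60 = €846.60.

€846.60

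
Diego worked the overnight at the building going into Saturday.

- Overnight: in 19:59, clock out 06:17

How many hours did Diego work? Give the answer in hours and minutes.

Overnight: 19:59 → midnight = 4 h 1 min; midnight → 06:17 = 6 h 17 min; span 10 h 18 min

10 h 18 min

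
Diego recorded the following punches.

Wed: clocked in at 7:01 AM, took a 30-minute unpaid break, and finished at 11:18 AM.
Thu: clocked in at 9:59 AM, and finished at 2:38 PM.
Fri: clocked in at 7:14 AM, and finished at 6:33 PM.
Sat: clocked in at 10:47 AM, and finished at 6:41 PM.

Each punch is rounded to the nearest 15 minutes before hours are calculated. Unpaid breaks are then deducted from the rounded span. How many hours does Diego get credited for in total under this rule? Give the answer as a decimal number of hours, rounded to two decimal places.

Wed: in 7:01 AM→7:00 AM, out 11:18 AM→11:15 AM; 4 h 15 min − 30 min = 3 h 45 min
Thu: in 9:59 AM→10:00 AM, out 2:38 PM→2:45 PM; 4 h 45 min
Fri: in 7:14 AM→7:15 AM, out 6:33 PM→6:30 PM; 11 h 15 min
Sat: in 10:47 AM→10:45 AM, out 6:41 PM→6:45 PM; 8 h 0 min
Total credited: 27 h 45 min.

27.75 hours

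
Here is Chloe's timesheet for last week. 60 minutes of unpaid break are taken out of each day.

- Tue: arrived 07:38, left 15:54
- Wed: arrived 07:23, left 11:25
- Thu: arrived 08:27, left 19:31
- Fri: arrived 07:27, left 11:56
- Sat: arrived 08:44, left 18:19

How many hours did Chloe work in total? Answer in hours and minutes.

32 h 26 min

Tue: 07:38–15:54 = 8 h 16 min; less 60 min break → 7 h 16 min
Wed: 07:23–11:25 = 4 h 2 min; less 60 min break → 3 h 2 min
Thu: 08:27–19:31 = 11 h 4 min; less 60 min break → 10 h 4 min
Fri: 07:27–11:56 = 4 h 29 min; less 60 min break → 3 h 29 min
Sat: 08:44–18:19 = 9 h 35 min; less 60 min break → 8 h 35 min
Total: 7 h 16 min + 3 h 2 min + 10 h 4 min + 3 h 29 min + 8 h 35 min = 32 h 26 min.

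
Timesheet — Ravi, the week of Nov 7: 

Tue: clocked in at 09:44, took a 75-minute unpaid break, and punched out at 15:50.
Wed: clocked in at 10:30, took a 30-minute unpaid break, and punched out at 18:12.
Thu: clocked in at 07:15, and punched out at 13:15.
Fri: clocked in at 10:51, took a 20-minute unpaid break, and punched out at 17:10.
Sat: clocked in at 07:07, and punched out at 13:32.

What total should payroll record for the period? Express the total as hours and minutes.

Tue: 09:44–15:50 = 6 h 6 min; less 75 min break → 4 h 51 min
Wed: 10:30–18:12 = 7 h 42 min; less 30 min break → 7 h 12 min
Thu: 07:15–13:15 = 6 h 0 min
Fri: 10:51–17:10 = 6 h 19 min; less 20 min break → 5 h 59 min
Sat: 07:07–13:32 = 6 h 25 min
Total: 4 h 51 min + 7 h 12 min + 6 h 0 min + 5 h 59 min + 6 h 25 min = 30 h 27 min.

30 h 27 min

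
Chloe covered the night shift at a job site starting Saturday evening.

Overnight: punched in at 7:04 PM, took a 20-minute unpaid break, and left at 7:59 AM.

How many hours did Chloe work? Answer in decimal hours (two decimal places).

Overnight: 7:04 PM → midnight = 4 h 56 min; midnight → 7:59 AM = 7 h 59 min; span 12 h 55 min; less 20 min break → 12 h 35 min

12.58 hours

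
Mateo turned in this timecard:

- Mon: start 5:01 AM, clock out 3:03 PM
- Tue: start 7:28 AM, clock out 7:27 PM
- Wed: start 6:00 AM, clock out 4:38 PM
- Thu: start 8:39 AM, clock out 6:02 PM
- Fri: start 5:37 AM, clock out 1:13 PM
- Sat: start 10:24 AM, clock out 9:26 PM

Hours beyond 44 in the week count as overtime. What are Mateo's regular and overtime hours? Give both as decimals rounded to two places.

Mon: 5:01 AM–3:03 PM = 10 h 2 min
Tue: 7:28 AM–7:27 PM = 11 h 59 min
Wed: 6:00 AM–4:38 PM = 10 h 38 min
Thu: 8:39 AM–6:02 PM = 9 h 23 min
Fri: 5:37 AM–1:13 PM = 7 h 36 min
Sat: 10:24 AM–9:26 PM = 11 h 2 min
Total worked: 60 h 40 min = 60.67 h.
Threshold 44 h → overtime 16 h 40 min, regular 44 h 0 min.

Regular 44.00 hours, overtime 16.67 hours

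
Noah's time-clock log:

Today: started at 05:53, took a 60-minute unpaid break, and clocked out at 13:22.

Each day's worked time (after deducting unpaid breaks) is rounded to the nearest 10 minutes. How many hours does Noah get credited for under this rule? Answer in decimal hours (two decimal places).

6.50 hours

Today: 05:53–13:22 = 7 h 29 min − 60 min = 6 h 29 min → rounds to 6 h 30 min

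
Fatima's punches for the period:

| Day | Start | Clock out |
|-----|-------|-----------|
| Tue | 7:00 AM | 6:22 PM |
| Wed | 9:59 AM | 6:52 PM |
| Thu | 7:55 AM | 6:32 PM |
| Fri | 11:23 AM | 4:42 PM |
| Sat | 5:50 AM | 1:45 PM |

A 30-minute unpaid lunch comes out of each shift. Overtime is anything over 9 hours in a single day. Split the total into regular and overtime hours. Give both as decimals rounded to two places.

Regular 38.62 hours, overtime 2.98 hours

Tue: 7:00 AM–6:22 PM = 11 h 22 min; less 30 min break → 10 h 52 min
Wed: 9:59 AM–6:52 PM = 8 h 53 min; less 30 min break → 8 h 23 min
Thu: 7:55 AM–6:32 PM = 10 h 37 min; less 30 min break → 10 h 7 min
Fri: 11:23 AM–4:42 PM = 5 h 19 min; less 30 min break → 4 h 49 min
Sat: 5:50 AM–1:45 PM = 7 h 55 min; less 30 min break → 7 h 25 min
Tue reg 9 h 0 min / OT 1 h 52 min; Wed reg 8 h 23 min / OT 0 h 0 min; Thu reg 9 h 0 min / OT 1 h 7 min; Fri reg 4 h 49 min / OT 0 h 0 min; Sat reg 7 h 25 min / OT 0 h 0 min.
Totals: regular 38 h 37 min, overtime 2 h 59 min.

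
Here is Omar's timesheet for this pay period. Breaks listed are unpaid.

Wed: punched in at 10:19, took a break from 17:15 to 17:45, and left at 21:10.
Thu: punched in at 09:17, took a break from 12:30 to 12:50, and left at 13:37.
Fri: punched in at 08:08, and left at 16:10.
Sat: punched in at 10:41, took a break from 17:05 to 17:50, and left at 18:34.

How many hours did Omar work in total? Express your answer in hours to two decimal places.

29.52 hours

Wed: 10:19–21:10 = 10 h 51 min; less 30 min break → 10 h 21 min
Thu: 09:17–13:37 = 4 h 20 min; less 20 min break → 4 h 0 min
Fri: 08:08–16:10 = 8 h 2 min
Sat: 10:41–18:34 = 7 h 53 min; less 45 min break → 7 h 8 min
Total: 10 h 21 min + 4 h 0 min + 8 h 2 min + 7 h 8 min = 29 h 31 min.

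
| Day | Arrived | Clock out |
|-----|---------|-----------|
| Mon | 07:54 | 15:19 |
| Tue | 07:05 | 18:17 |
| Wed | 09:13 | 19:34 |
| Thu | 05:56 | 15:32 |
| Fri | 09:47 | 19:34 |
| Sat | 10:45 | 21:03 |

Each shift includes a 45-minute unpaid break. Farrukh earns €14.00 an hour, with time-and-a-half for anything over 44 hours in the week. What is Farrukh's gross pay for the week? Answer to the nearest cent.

€829.15

Mon: 07:54–15:19 = 7 h 25 min; less 45 min break → 6 h 40 min
Tue: 07:05–18:17 = 11 h 12 min; less 45 min break → 10 h 27 min
Wed: 09:13–19:34 = 10 h 21 min; less 45 min break → 9 h 36 min
Thu: 05:56–15:32 = 9 h 36 min; less 45 min break → 8 h 51 min
Fri: 09:47–19:34 = 9 h 47 min; less 45 min break → 9 h 2 min
Sat: 10:45–21:03 = 10 h 18 min; less 45 min break → 9 h 33 min
Total worked: 54 h 9 min = 3249 min.
Regular 44 h 0 min = 2640 min at €14.00/h; overtime 10 h 9 min = 609 min at €21.00/h.
Pay = (2640 × €14.00 + 609 × €21.00) ÷ 60 = €829.15.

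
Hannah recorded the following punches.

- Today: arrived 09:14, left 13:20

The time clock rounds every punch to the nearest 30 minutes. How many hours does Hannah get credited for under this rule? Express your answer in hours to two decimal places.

Today: in 09:14→09:00, out 13:20→13:30; 4 h 30 min

4.50 hours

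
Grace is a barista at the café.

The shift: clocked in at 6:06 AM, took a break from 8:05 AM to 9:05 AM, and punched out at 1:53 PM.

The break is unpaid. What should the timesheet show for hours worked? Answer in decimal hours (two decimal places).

The shift: 6:06 AM–1:53 PM = 7 h 47 min; less 60 min break → 6 h 47 min

6.78 hours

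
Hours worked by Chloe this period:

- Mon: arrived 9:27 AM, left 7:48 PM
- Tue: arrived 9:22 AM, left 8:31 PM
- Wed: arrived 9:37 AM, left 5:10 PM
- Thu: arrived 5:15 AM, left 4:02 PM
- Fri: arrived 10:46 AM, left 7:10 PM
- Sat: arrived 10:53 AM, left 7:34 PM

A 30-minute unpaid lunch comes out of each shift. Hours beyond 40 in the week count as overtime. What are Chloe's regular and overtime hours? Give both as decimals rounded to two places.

Regular 40.00 hours, overtime 13.92 hours

Mon: 9:27 AM–7:48 PM = 10 h 21 min; less 30 min break → 9 h 51 min
Tue: 9:22 AM–8:31 PM = 11 h 9 min; less 30 min break → 10 h 39 min
Wed: 9:37 AM–5:10 PM = 7 h 33 min; less 30 min break → 7 h 3 min
Thu: 5:15 AM–4:02 PM = 10 h 47 min; less 30 min break → 10 h 17 min
Fri: 10:46 AM–7:10 PM = 8 h 24 min; less 30 min break → 7 h 54 min
Sat: 10:53 AM–7:34 PM = 8 h 41 min; less 30 min break → 8 h 11 min
Total worked: 53 h 55 min = 53.92 h.
Threshold 40 h → overtime 13 h 55 min, regular 40 h 0 min.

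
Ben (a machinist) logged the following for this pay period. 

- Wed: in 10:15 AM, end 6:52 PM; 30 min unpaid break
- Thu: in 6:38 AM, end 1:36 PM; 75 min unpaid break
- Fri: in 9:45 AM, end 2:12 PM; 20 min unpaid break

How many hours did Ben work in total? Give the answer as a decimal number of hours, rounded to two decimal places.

Wed: 10:15 AM–6:52 PM = 8 h 37 min; less 30 min break → 8 h 7 min
Thu: 6:38 AM–1:36 PM = 6 h 58 min; less 75 min break → 5 h 43 min
Fri: 9:45 AM–2:12 PM = 4 h 27 min; less 20 min break → 4 h 7 min
Total: 8 h 7 min + 5 h 43 min + 4 h 7 min = 17 h 57 min.

17.95 hours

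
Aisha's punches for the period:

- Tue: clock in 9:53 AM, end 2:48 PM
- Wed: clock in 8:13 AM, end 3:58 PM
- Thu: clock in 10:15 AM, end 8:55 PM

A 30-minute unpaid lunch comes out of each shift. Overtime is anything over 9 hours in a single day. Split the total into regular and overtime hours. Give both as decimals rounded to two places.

Tue: 9:53 AM–2:48 PM = 4 h 55 min; less 30 min break → 4 h 25 min
Wed: 8:13 AM–3:58 PM = 7 h 45 min; less 30 min break → 7 h 15 min
Thu: 10:15 AM–8:55 PM = 10 h 40 min; less 30 min break → 10 h 10 min
Tue reg 4 h 25 min / OT 0 h 0 min; Wed reg 7 h 15 min / OT 0 h 0 min; Thu reg 9 h 0 min / OT 1 h 10 min.
Totals: regular 20 h 40 min, overtime 1 h 10 min.

Regular 20.67 hours, overtime 1.17 hours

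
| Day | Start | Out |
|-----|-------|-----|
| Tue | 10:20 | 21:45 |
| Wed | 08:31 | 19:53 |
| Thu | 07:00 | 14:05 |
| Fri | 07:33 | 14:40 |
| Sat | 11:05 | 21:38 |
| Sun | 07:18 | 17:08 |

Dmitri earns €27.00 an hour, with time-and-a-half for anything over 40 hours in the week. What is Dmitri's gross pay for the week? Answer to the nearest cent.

€1783.35

Tue: 10:20–21:45 = 11 h 25 min
Wed: 08:31–19:53 = 11 h 22 min
Thu: 07:00–14:05 = 7 h 5 min
Fri: 07:33–14:40 = 7 h 7 min
Sat: 11:05–21:38 = 10 h 33 min
Sun: 07:18–17:08 = 9 h 50 min
Total worked: 57 h 22 min = 3442 min.
Regular 40 h 0 min = 2400 min at €27.00/h; overtime 17 h 22 min = 1042 min at €40.50/h.
Pay = (2400 × €27.00 + 1042 × €40.50) ÷ 60 = €1783.35.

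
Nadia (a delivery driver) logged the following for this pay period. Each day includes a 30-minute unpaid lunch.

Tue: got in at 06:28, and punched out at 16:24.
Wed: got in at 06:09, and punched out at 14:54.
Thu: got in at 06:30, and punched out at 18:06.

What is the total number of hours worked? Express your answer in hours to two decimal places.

Tue: 06:28–16:24 = 9 h 56 min; less 30 min break → 9 h 26 min
Wed: 06:09–14:54 = 8 h 45 min; less 30 min break → 8 h 15 min
Thu: 06:30–18:06 = 11 h 36 min; less 30 min break → 11 h 6 min
Total: 9 h 26 min + 8 h 15 min + 11 h 6 min = 28 h 47 min.

28.78 hours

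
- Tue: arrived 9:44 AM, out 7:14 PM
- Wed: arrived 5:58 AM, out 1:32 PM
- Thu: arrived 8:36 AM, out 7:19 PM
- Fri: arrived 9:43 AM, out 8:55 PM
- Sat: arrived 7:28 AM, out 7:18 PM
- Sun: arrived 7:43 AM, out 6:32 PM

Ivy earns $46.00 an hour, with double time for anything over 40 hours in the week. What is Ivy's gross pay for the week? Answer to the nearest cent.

Tue: 9:44 AM–7:14 PM = 9 h 30 min
Wed: 5:58 AM–1:32 PM = 7 h 34 min
Thu: 8:36 AM–7:19 PM = 10 h 43 min
Fri: 9:43 AM–8:55 PM = 11 h 12 min
Sat: 7:28 AM–7:18 PM = 11 h 50 min
Sun: 7:43 AM–6:32 PM = 10 h 49 min
Total worked: 61 h 38 min = 3698 min.
Regular 40 h 0 min = 2400 min at $46.00/h; overtime 21 h 38 min = 1298 min at $92.00/h.
Pay = (2400 × $46.00 + 1298 × $92.00) ÷ 60 = $3830.27.

$3830.27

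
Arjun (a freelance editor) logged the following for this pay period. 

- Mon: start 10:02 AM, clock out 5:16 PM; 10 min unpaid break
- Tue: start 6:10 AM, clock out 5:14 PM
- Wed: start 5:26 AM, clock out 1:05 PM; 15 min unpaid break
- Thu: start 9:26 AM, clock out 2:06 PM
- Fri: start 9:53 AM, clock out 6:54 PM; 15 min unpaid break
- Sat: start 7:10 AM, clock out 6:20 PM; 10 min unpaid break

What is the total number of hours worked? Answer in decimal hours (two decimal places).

49.97 hours

Mon: 10:02 AM–5:16 PM = 7 h 14 min; less 10 min break → 7 h 4 min
Tue: 6:10 AM–5:14 PM = 11 h 4 min
Wed: 5:26 AM–1:05 PM = 7 h 39 min; less 15 min break → 7 h 24 min
Thu: 9:26 AM–2:06 PM = 4 h 40 min
Fri: 9:53 AM–6:54 PM = 9 h 1 min; less 15 min break → 8 h 46 min
Sat: 7:10 AM–6:20 PM = 11 h 10 min; less 10 min break → 11 h 0 min
Total: 7 h 4 min + 11 h 4 min + 7 h 24 min + 4 h 40 min + 8 h 46 min + 11 h 0 min = 49 h 58 min.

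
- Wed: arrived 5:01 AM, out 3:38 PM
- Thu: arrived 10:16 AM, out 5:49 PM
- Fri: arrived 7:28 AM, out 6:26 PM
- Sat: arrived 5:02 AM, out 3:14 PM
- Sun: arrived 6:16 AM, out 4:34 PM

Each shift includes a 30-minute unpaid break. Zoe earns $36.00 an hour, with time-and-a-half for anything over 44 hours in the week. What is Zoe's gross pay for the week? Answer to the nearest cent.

Wed: 5:01 AM–3:38 PM = 10 h 37 min; less 30 min break → 10 h 7 min
Thu: 10:16 AM–5:49 PM = 7 h 33 min; less 30 min break → 7 h 3 min
Fri: 7:28 AM–6:26 PM = 10 h 58 min; less 30 min break → 10 h 28 min
Sat: 5:02 AM–3:14 PM = 10 h 12 min; less 30 min break → 9 h 42 min
Sun: 6:16 AM–4:34 PM = 10 h 18 min; less 30 min break → 9 h 48 min
Total worked: 47 h 8 min = 2828 min.
Regular 44 h 0 min = 2640 min at $36.00/h; overtime 3 h 8 min = 188 min at $54.00/h.
Pay = (2640 × $36.00 + 188 × $54.00) ÷ 60 = $1753.20.

$1753.20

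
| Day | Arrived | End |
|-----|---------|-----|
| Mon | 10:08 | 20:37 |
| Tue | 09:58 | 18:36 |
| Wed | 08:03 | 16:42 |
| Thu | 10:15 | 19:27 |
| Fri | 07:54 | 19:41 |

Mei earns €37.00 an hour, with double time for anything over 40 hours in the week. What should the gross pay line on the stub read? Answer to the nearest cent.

€2127.50

Mon: 10:08–20:37 = 10 h 29 min
Tue: 09:58–18:36 = 8 h 38 min
Wed: 08:03–16:42 = 8 h 39 min
Thu: 10:15–19:27 = 9 h 12 min
Fri: 07:54–19:41 = 11 h 47 min
Total worked: 48 h 45 min = 2925 min.
Regular 40 h 0 min = 2400 min at €37.00/h; overtime 8 h 45 min = 525 min at €74.00/h.
Pay = (2400 × €37.00 + 525 × €74.00) ÷ 60 = €2127.50.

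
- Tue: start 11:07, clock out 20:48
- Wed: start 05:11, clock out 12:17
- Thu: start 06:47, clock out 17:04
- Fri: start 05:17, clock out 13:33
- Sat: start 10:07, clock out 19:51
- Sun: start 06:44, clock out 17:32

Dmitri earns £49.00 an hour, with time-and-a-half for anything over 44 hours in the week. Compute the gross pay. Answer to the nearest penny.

£3028.20

Tue: 11:07–20:48 = 9 h 41 min
Wed: 05:11–12:17 = 7 h 6 min
Thu: 06:47–17:04 = 10 h 17 min
Fri: 05:17–13:33 = 8 h 16 min
Sat: 10:07–19:51 = 9 h 44 min
Sun: 06:44–17:32 = 10 h 48 min
Total worked: 55 h 52 min = 3352 min.
Regular 44 h 0 min = 2640 min at £49.00/h; overtime 11 h 52 min = 712 min at £73.50/h.
Pay = (2640 × £49.00 + 712 × £73.50) ÷ 60 = £3028.20.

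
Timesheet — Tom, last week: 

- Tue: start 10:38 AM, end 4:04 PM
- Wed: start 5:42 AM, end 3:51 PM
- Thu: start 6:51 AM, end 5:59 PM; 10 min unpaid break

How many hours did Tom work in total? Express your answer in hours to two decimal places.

26.55 hours

Tue: 10:38 AM–4:04 PM = 5 h 26 min
Wed: 5:42 AM–3:51 PM = 10 h 9 min
Thu: 6:51 AM–5:59 PM = 11 h 8 min; less 10 min break → 10 h 58 min
Total: 5 h 26 min + 10 h 9 min + 10 h 58 min = 26 h 33 min.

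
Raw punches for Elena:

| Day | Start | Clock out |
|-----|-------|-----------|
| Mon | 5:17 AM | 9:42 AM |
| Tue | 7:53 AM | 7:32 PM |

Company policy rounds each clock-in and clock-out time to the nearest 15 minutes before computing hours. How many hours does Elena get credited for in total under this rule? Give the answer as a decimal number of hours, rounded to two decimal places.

16.00 hours

Mon: in 5:17 AM→5:15 AM, out 9:42 AM→9:45 AM; 4 h 30 min
Tue: in 7:53 AM→8:00 AM, out 7:32 PM→7:30 PM; 11 h 30 min
Total credited: 16 h 0 min.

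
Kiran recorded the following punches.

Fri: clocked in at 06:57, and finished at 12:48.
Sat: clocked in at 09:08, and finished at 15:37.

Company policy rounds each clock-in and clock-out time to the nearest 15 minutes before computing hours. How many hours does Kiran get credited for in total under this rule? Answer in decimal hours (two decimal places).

Fri: in 06:57→07:00, out 12:48→12:45; 5 h 45 min
Sat: in 09:08→09:15, out 15:37→15:30; 6 h 15 min
Total credited: 12 h 0 min.

12.00 hours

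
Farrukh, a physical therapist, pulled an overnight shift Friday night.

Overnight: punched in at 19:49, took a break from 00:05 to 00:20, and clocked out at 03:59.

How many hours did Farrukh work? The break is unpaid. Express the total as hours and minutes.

Overnight: 19:49 → midnight = 4 h 11 min; midnight → 03:59 = 3 h 59 min; span 8 h 10 min; less 15 min break → 7 h 55 min

7 h 55 min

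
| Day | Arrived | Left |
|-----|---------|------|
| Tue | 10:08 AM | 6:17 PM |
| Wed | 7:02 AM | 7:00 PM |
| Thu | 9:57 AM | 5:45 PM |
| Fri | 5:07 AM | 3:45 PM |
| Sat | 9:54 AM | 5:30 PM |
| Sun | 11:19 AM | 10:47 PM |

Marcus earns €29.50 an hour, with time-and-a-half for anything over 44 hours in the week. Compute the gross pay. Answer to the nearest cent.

€1900.54

Tue: 10:08 AM–6:17 PM = 8 h 9 min
Wed: 7:02 AM–7:00 PM = 11 h 58 min
Thu: 9:57 AM–5:45 PM = 7 h 48 min
Fri: 5:07 AM–3:45 PM = 10 h 38 min
Sat: 9:54 AM–5:30 PM = 7 h 36 min
Sun: 11:19 AM–10:47 PM = 11 h 28 min
Total worked: 57 h 37 min = 3457 min.
Regular 44 h 0 min = 2640 min at €29.50/h; overtime 13 h 37 min = 817 min at €44.25/h.
Pay = (2640 × €29.50 + 817 × €44.25) ÷ 60 = €1900.54.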